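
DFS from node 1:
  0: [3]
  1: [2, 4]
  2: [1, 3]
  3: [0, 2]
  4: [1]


Visit 1, push [4, 2]
Visit 2, push [3]
Visit 3, push [0]
Visit 0, push []
Visit 4, push []

DFS order: [1, 2, 3, 0, 4]


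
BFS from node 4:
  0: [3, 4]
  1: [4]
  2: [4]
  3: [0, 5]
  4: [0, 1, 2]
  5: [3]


Visit 4, enqueue [0, 1, 2]
Visit 0, enqueue [3]
Visit 1, enqueue []
Visit 2, enqueue []
Visit 3, enqueue [5]
Visit 5, enqueue []

BFS order: [4, 0, 1, 2, 3, 5]


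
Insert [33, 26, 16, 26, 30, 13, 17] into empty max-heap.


Insert 33: [33]
Insert 26: [33, 26]
Insert 16: [33, 26, 16]
Insert 26: [33, 26, 16, 26]
Insert 30: [33, 30, 16, 26, 26]
Insert 13: [33, 30, 16, 26, 26, 13]
Insert 17: [33, 30, 17, 26, 26, 13, 16]

Final heap: [33, 30, 17, 26, 26, 13, 16]


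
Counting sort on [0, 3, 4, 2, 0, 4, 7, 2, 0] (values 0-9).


Input: [0, 3, 4, 2, 0, 4, 7, 2, 0]
Counts: [3, 0, 2, 1, 2, 0, 0, 1, 0, 0]

Sorted: [0, 0, 0, 2, 2, 3, 4, 4, 7]


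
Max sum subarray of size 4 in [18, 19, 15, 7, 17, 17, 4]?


[0:4]: 59
[1:5]: 58
[2:6]: 56
[3:7]: 45

Max: 59 at [0:4]


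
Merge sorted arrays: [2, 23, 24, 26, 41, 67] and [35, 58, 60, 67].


Take 2 from A
Take 23 from A
Take 24 from A
Take 26 from A
Take 35 from B
Take 41 from A
Take 58 from B
Take 60 from B
Take 67 from A

Merged: [2, 23, 24, 26, 35, 41, 58, 60, 67, 67]


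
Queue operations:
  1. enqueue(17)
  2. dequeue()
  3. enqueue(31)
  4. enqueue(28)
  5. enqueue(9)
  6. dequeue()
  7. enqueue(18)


enqueue(17) -> [17]
dequeue()->17, []
enqueue(31) -> [31]
enqueue(28) -> [31, 28]
enqueue(9) -> [31, 28, 9]
dequeue()->31, [28, 9]
enqueue(18) -> [28, 9, 18]

Final queue: [28, 9, 18]


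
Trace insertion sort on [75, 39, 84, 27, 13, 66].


Initial: [75, 39, 84, 27, 13, 66]
Insert 39: [39, 75, 84, 27, 13, 66]
Insert 84: [39, 75, 84, 27, 13, 66]
Insert 27: [27, 39, 75, 84, 13, 66]
Insert 13: [13, 27, 39, 75, 84, 66]
Insert 66: [13, 27, 39, 66, 75, 84]

Sorted: [13, 27, 39, 66, 75, 84]


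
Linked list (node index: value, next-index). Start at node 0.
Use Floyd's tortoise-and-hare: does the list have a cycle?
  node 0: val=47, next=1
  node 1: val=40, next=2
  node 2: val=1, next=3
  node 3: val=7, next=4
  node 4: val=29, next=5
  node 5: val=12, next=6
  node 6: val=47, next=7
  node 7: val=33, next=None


Floyd's tortoise (slow, +1) and hare (fast, +2):
  init: slow=0, fast=0
  step 1: slow=1, fast=2
  step 2: slow=2, fast=4
  step 3: slow=3, fast=6
  step 4: fast 6->7->None, no cycle

Cycle: no


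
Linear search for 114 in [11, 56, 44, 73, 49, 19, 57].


i=0: 11!=114
i=1: 56!=114
i=2: 44!=114
i=3: 73!=114
i=4: 49!=114
i=5: 19!=114
i=6: 57!=114

Not found, 7 comps


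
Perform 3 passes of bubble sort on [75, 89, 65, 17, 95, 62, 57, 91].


Initial: [75, 89, 65, 17, 95, 62, 57, 91]
Pass 1: [75, 65, 17, 89, 62, 57, 91, 95] (5 swaps)
Pass 2: [65, 17, 75, 62, 57, 89, 91, 95] (4 swaps)
Pass 3: [17, 65, 62, 57, 75, 89, 91, 95] (3 swaps)

After 3 passes: [17, 65, 62, 57, 75, 89, 91, 95]


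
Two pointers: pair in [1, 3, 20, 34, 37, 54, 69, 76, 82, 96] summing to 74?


lo=0(1)+hi=9(96)=97
lo=0(1)+hi=8(82)=83
lo=0(1)+hi=7(76)=77
lo=0(1)+hi=6(69)=70
lo=1(3)+hi=6(69)=72
lo=2(20)+hi=6(69)=89
lo=2(20)+hi=5(54)=74

Yes: 20+54=74


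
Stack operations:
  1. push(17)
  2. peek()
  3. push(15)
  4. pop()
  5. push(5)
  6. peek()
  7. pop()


push(17) -> [17]
peek()->17
push(15) -> [17, 15]
pop()->15, [17]
push(5) -> [17, 5]
peek()->5
pop()->5, [17]

Final stack: [17]


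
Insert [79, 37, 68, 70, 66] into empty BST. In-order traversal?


Insert 79: root
Insert 37: L from 79
Insert 68: L from 79 -> R from 37
Insert 70: L from 79 -> R from 37 -> R from 68
Insert 66: L from 79 -> R from 37 -> L from 68

In-order: [37, 66, 68, 70, 79]


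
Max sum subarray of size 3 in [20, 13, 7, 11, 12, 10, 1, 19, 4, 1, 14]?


[0:3]: 40
[1:4]: 31
[2:5]: 30
[3:6]: 33
[4:7]: 23
[5:8]: 30
[6:9]: 24
[7:10]: 24
[8:11]: 19

Max: 40 at [0:3]


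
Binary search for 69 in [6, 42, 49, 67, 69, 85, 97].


Step 1: lo=0, hi=6, mid=3, val=67
Step 2: lo=4, hi=6, mid=5, val=85
Step 3: lo=4, hi=4, mid=4, val=69

Found at index 4


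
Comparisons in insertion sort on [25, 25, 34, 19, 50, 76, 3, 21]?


Algorithm: insertion sort
Input: [25, 25, 34, 19, 50, 76, 3, 21]
Sorted: [3, 19, 21, 25, 25, 34, 50, 76]

19


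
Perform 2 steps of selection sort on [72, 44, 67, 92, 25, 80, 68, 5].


Initial: [72, 44, 67, 92, 25, 80, 68, 5]
Step 1: min=5 at 7
  Swap: [5, 44, 67, 92, 25, 80, 68, 72]
Step 2: min=25 at 4
  Swap: [5, 25, 67, 92, 44, 80, 68, 72]

After 2 steps: [5, 25, 67, 92, 44, 80, 68, 72]


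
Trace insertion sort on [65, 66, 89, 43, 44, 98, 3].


Initial: [65, 66, 89, 43, 44, 98, 3]
Insert 66: [65, 66, 89, 43, 44, 98, 3]
Insert 89: [65, 66, 89, 43, 44, 98, 3]
Insert 43: [43, 65, 66, 89, 44, 98, 3]
Insert 44: [43, 44, 65, 66, 89, 98, 3]
Insert 98: [43, 44, 65, 66, 89, 98, 3]
Insert 3: [3, 43, 44, 65, 66, 89, 98]

Sorted: [3, 43, 44, 65, 66, 89, 98]


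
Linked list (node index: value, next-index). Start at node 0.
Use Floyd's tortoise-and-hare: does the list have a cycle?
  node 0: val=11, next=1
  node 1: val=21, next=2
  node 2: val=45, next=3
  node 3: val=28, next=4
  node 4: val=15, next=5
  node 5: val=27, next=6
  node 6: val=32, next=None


Floyd's tortoise (slow, +1) and hare (fast, +2):
  init: slow=0, fast=0
  step 1: slow=1, fast=2
  step 2: slow=2, fast=4
  step 3: slow=3, fast=6
  step 4: fast -> None, no cycle

Cycle: no


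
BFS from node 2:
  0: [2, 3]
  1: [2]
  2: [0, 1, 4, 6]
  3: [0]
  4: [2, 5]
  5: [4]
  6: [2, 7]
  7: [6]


Visit 2, enqueue [0, 1, 4, 6]
Visit 0, enqueue [3]
Visit 1, enqueue []
Visit 4, enqueue [5]
Visit 6, enqueue [7]
Visit 3, enqueue []
Visit 5, enqueue []
Visit 7, enqueue []

BFS order: [2, 0, 1, 4, 6, 3, 5, 7]


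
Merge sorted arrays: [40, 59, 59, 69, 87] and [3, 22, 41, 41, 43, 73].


Take 3 from B
Take 22 from B
Take 40 from A
Take 41 from B
Take 41 from B
Take 43 from B
Take 59 from A
Take 59 from A
Take 69 from A
Take 73 from B

Merged: [3, 22, 40, 41, 41, 43, 59, 59, 69, 73, 87]


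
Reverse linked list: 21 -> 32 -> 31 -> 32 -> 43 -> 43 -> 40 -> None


Step 1: curr=21, set curr.next=prev(None) | reversed so far: 21
Step 2: curr=32, set curr.next=prev(21) | reversed so far: 32 -> 21
Step 3: curr=31, set curr.next=prev(32) | reversed so far: 31 -> 32 -> 21
Step 4: curr=32, set curr.next=prev(31) | reversed so far: 32 -> 31 -> 32 -> 21
Step 5: curr=43, set curr.next=prev(32) | reversed so far: 43 -> 32 -> 31 -> 32 -> 21
Step 6: curr=43, set curr.next=prev(43) | reversed so far: 43 -> 43 -> 32 -> 31 -> 32 -> 21
Step 7: curr=40, set curr.next=prev(43) | reversed so far: 40 -> 43 -> 43 -> 32 -> 31 -> 32 -> 21

40 -> 43 -> 43 -> 32 -> 31 -> 32 -> 21 -> None


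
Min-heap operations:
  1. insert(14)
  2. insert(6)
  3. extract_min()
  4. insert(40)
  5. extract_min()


insert(14) -> [14]
insert(6) -> [6, 14]
extract_min()->6, [14]
insert(40) -> [14, 40]
extract_min()->14, [40]

Final heap: [40]


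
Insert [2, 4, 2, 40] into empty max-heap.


Insert 2: [2]
Insert 4: [4, 2]
Insert 2: [4, 2, 2]
Insert 40: [40, 4, 2, 2]

Final heap: [40, 4, 2, 2]


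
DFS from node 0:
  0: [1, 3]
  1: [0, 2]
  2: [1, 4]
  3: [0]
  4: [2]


Visit 0, push [3, 1]
Visit 1, push [2]
Visit 2, push [4]
Visit 4, push []
Visit 3, push []

DFS order: [0, 1, 2, 4, 3]


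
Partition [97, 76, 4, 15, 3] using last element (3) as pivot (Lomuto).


Pivot: 3
Place pivot at 0: [3, 76, 4, 15, 97]

Partitioned: [3, 76, 4, 15, 97]


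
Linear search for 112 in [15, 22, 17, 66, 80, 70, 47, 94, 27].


i=0: 15!=112
i=1: 22!=112
i=2: 17!=112
i=3: 66!=112
i=4: 80!=112
i=5: 70!=112
i=6: 47!=112
i=7: 94!=112
i=8: 27!=112

Not found, 9 comps


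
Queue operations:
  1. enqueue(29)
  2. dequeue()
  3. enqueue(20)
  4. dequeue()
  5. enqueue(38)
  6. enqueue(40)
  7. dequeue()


enqueue(29) -> [29]
dequeue()->29, []
enqueue(20) -> [20]
dequeue()->20, []
enqueue(38) -> [38]
enqueue(40) -> [38, 40]
dequeue()->38, [40]

Final queue: [40]


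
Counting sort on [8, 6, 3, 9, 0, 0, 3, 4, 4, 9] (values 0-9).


Input: [8, 6, 3, 9, 0, 0, 3, 4, 4, 9]
Counts: [2, 0, 0, 2, 2, 0, 1, 0, 1, 2]

Sorted: [0, 0, 3, 3, 4, 4, 6, 8, 9, 9]


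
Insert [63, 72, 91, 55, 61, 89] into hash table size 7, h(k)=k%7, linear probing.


Insert 63: h=0 -> slot 0
Insert 72: h=2 -> slot 2
Insert 91: h=0, 1 probes -> slot 1
Insert 55: h=6 -> slot 6
Insert 61: h=5 -> slot 5
Insert 89: h=5, 5 probes -> slot 3

Table: [63, 91, 72, 89, None, 61, 55]


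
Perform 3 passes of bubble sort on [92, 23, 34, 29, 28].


Initial: [92, 23, 34, 29, 28]
Pass 1: [23, 34, 29, 28, 92] (4 swaps)
Pass 2: [23, 29, 28, 34, 92] (2 swaps)
Pass 3: [23, 28, 29, 34, 92] (1 swaps)

After 3 passes: [23, 28, 29, 34, 92]


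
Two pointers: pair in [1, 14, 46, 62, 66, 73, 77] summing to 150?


lo=0(1)+hi=6(77)=78
lo=1(14)+hi=6(77)=91
lo=2(46)+hi=6(77)=123
lo=3(62)+hi=6(77)=139
lo=4(66)+hi=6(77)=143
lo=5(73)+hi=6(77)=150

Yes: 73+77=150


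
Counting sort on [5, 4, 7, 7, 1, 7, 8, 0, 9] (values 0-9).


Input: [5, 4, 7, 7, 1, 7, 8, 0, 9]
Counts: [1, 1, 0, 0, 1, 1, 0, 3, 1, 1]

Sorted: [0, 1, 4, 5, 7, 7, 7, 8, 9]


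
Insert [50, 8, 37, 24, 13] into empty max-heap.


Insert 50: [50]
Insert 8: [50, 8]
Insert 37: [50, 8, 37]
Insert 24: [50, 24, 37, 8]
Insert 13: [50, 24, 37, 8, 13]

Final heap: [50, 24, 37, 8, 13]


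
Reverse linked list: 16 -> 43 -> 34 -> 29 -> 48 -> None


Step 1: curr=16, set curr.next=prev(None) | reversed so far: 16
Step 2: curr=43, set curr.next=prev(16) | reversed so far: 43 -> 16
Step 3: curr=34, set curr.next=prev(43) | reversed so far: 34 -> 43 -> 16
Step 4: curr=29, set curr.next=prev(34) | reversed so far: 29 -> 34 -> 43 -> 16
Step 5: curr=48, set curr.next=prev(29) | reversed so far: 48 -> 29 -> 34 -> 43 -> 16

48 -> 29 -> 34 -> 43 -> 16 -> None


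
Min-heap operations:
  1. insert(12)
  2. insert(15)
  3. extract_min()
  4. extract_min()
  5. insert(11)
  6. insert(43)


insert(12) -> [12]
insert(15) -> [12, 15]
extract_min()->12, [15]
extract_min()->15, []
insert(11) -> [11]
insert(43) -> [11, 43]

Final heap: [11, 43]


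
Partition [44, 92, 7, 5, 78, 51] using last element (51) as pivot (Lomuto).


Pivot: 51
  44 <= 51: advance i (no swap)
  7 <= 51: swap -> [44, 7, 92, 5, 78, 51]
  5 <= 51: swap -> [44, 7, 5, 92, 78, 51]
Place pivot at 3: [44, 7, 5, 51, 78, 92]

Partitioned: [44, 7, 5, 51, 78, 92]


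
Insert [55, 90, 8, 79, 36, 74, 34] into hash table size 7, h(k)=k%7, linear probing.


Insert 55: h=6 -> slot 6
Insert 90: h=6, 1 probes -> slot 0
Insert 8: h=1 -> slot 1
Insert 79: h=2 -> slot 2
Insert 36: h=1, 2 probes -> slot 3
Insert 74: h=4 -> slot 4
Insert 34: h=6, 6 probes -> slot 5

Table: [90, 8, 79, 36, 74, 34, 55]


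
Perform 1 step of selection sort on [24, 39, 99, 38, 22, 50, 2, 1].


Initial: [24, 39, 99, 38, 22, 50, 2, 1]
Step 1: min=1 at 7
  Swap: [1, 39, 99, 38, 22, 50, 2, 24]

After 1 step: [1, 39, 99, 38, 22, 50, 2, 24]


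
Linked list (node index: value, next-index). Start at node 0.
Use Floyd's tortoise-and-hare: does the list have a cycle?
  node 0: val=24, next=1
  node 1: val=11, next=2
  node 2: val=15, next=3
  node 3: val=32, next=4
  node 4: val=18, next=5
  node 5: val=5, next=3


Floyd's tortoise (slow, +1) and hare (fast, +2):
  init: slow=0, fast=0
  step 1: slow=1, fast=2
  step 2: slow=2, fast=4
  step 3: slow=3, fast=3
  slow == fast at node 3: cycle detected

Cycle: yes


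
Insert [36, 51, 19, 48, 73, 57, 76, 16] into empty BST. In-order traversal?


Insert 36: root
Insert 51: R from 36
Insert 19: L from 36
Insert 48: R from 36 -> L from 51
Insert 73: R from 36 -> R from 51
Insert 57: R from 36 -> R from 51 -> L from 73
Insert 76: R from 36 -> R from 51 -> R from 73
Insert 16: L from 36 -> L from 19

In-order: [16, 19, 36, 48, 51, 57, 73, 76]


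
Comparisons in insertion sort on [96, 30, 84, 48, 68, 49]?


Algorithm: insertion sort
Input: [96, 30, 84, 48, 68, 49]
Sorted: [30, 48, 49, 68, 84, 96]

13


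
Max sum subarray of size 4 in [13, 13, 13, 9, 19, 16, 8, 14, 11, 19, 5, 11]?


[0:4]: 48
[1:5]: 54
[2:6]: 57
[3:7]: 52
[4:8]: 57
[5:9]: 49
[6:10]: 52
[7:11]: 49
[8:12]: 46

Max: 57 at [2:6]


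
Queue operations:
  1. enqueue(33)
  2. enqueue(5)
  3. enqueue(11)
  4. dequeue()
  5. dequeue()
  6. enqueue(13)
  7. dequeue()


enqueue(33) -> [33]
enqueue(5) -> [33, 5]
enqueue(11) -> [33, 5, 11]
dequeue()->33, [5, 11]
dequeue()->5, [11]
enqueue(13) -> [11, 13]
dequeue()->11, [13]

Final queue: [13]


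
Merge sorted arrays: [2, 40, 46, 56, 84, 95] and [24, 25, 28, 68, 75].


Take 2 from A
Take 24 from B
Take 25 from B
Take 28 from B
Take 40 from A
Take 46 from A
Take 56 from A
Take 68 from B
Take 75 from B

Merged: [2, 24, 25, 28, 40, 46, 56, 68, 75, 84, 95]


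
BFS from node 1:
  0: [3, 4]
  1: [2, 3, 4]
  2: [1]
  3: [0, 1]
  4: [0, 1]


Visit 1, enqueue [2, 3, 4]
Visit 2, enqueue []
Visit 3, enqueue [0]
Visit 4, enqueue []
Visit 0, enqueue []

BFS order: [1, 2, 3, 4, 0]


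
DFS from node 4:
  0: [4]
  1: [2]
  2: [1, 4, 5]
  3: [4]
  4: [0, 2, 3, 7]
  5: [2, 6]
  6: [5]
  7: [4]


Visit 4, push [7, 3, 2, 0]
Visit 0, push []
Visit 2, push [5, 1]
Visit 1, push []
Visit 5, push [6]
Visit 6, push []
Visit 3, push []
Visit 7, push []

DFS order: [4, 0, 2, 1, 5, 6, 3, 7]


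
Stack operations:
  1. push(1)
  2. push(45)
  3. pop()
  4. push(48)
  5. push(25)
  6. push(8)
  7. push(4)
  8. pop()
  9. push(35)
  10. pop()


push(1) -> [1]
push(45) -> [1, 45]
pop()->45, [1]
push(48) -> [1, 48]
push(25) -> [1, 48, 25]
push(8) -> [1, 48, 25, 8]
push(4) -> [1, 48, 25, 8, 4]
pop()->4, [1, 48, 25, 8]
push(35) -> [1, 48, 25, 8, 35]
pop()->35, [1, 48, 25, 8]

Final stack: [1, 48, 25, 8]


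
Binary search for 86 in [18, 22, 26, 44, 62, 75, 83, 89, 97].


Step 1: lo=0, hi=8, mid=4, val=62
Step 2: lo=5, hi=8, mid=6, val=83
Step 3: lo=7, hi=8, mid=7, val=89

Not found


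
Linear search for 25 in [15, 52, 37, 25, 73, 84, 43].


i=0: 15!=25
i=1: 52!=25
i=2: 37!=25
i=3: 25==25 found!

Found at 3, 4 comps


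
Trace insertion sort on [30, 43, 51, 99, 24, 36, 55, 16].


Initial: [30, 43, 51, 99, 24, 36, 55, 16]
Insert 43: [30, 43, 51, 99, 24, 36, 55, 16]
Insert 51: [30, 43, 51, 99, 24, 36, 55, 16]
Insert 99: [30, 43, 51, 99, 24, 36, 55, 16]
Insert 24: [24, 30, 43, 51, 99, 36, 55, 16]
Insert 36: [24, 30, 36, 43, 51, 99, 55, 16]
Insert 55: [24, 30, 36, 43, 51, 55, 99, 16]
Insert 16: [16, 24, 30, 36, 43, 51, 55, 99]

Sorted: [16, 24, 30, 36, 43, 51, 55, 99]


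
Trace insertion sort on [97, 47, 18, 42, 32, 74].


Initial: [97, 47, 18, 42, 32, 74]
Insert 47: [47, 97, 18, 42, 32, 74]
Insert 18: [18, 47, 97, 42, 32, 74]
Insert 42: [18, 42, 47, 97, 32, 74]
Insert 32: [18, 32, 42, 47, 97, 74]
Insert 74: [18, 32, 42, 47, 74, 97]

Sorted: [18, 32, 42, 47, 74, 97]


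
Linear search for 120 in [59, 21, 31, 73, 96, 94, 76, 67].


i=0: 59!=120
i=1: 21!=120
i=2: 31!=120
i=3: 73!=120
i=4: 96!=120
i=5: 94!=120
i=6: 76!=120
i=7: 67!=120

Not found, 8 comps


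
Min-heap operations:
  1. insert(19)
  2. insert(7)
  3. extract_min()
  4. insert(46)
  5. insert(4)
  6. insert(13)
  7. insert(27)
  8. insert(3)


insert(19) -> [19]
insert(7) -> [7, 19]
extract_min()->7, [19]
insert(46) -> [19, 46]
insert(4) -> [4, 46, 19]
insert(13) -> [4, 13, 19, 46]
insert(27) -> [4, 13, 19, 46, 27]
insert(3) -> [3, 13, 4, 46, 27, 19]

Final heap: [3, 13, 4, 46, 27, 19]


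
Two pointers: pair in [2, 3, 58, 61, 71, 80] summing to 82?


lo=0(2)+hi=5(80)=82

Yes: 2+80=82


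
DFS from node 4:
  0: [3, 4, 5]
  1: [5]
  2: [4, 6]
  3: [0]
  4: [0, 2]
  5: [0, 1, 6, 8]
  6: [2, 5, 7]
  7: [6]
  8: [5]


Visit 4, push [2, 0]
Visit 0, push [5, 3]
Visit 3, push []
Visit 5, push [8, 6, 1]
Visit 1, push []
Visit 6, push [7, 2]
Visit 2, push []
Visit 7, push []
Visit 8, push []

DFS order: [4, 0, 3, 5, 1, 6, 2, 7, 8]


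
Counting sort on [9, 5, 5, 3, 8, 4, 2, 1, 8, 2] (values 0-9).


Input: [9, 5, 5, 3, 8, 4, 2, 1, 8, 2]
Counts: [0, 1, 2, 1, 1, 2, 0, 0, 2, 1]

Sorted: [1, 2, 2, 3, 4, 5, 5, 8, 8, 9]


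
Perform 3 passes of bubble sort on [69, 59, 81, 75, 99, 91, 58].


Initial: [69, 59, 81, 75, 99, 91, 58]
Pass 1: [59, 69, 75, 81, 91, 58, 99] (4 swaps)
Pass 2: [59, 69, 75, 81, 58, 91, 99] (1 swaps)
Pass 3: [59, 69, 75, 58, 81, 91, 99] (1 swaps)

After 3 passes: [59, 69, 75, 58, 81, 91, 99]


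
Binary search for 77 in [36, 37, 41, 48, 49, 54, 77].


Step 1: lo=0, hi=6, mid=3, val=48
Step 2: lo=4, hi=6, mid=5, val=54
Step 3: lo=6, hi=6, mid=6, val=77

Found at index 6


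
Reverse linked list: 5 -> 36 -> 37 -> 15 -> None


Step 1: curr=5, set curr.next=prev(None) | reversed so far: 5
Step 2: curr=36, set curr.next=prev(5) | reversed so far: 36 -> 5
Step 3: curr=37, set curr.next=prev(36) | reversed so far: 37 -> 36 -> 5
Step 4: curr=15, set curr.next=prev(37) | reversed so far: 15 -> 37 -> 36 -> 5

15 -> 37 -> 36 -> 5 -> None


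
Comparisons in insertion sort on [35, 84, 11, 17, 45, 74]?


Algorithm: insertion sort
Input: [35, 84, 11, 17, 45, 74]
Sorted: [11, 17, 35, 45, 74, 84]

10


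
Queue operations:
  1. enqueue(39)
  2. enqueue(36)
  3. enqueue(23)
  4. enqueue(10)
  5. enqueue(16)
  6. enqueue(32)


enqueue(39) -> [39]
enqueue(36) -> [39, 36]
enqueue(23) -> [39, 36, 23]
enqueue(10) -> [39, 36, 23, 10]
enqueue(16) -> [39, 36, 23, 10, 16]
enqueue(32) -> [39, 36, 23, 10, 16, 32]

Final queue: [39, 36, 23, 10, 16, 32]


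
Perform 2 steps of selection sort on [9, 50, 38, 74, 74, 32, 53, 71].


Initial: [9, 50, 38, 74, 74, 32, 53, 71]
Step 1: min=9 at 0
  Swap: [9, 50, 38, 74, 74, 32, 53, 71]
Step 2: min=32 at 5
  Swap: [9, 32, 38, 74, 74, 50, 53, 71]

After 2 steps: [9, 32, 38, 74, 74, 50, 53, 71]


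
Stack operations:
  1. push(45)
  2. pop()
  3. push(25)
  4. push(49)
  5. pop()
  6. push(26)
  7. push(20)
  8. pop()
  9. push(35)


push(45) -> [45]
pop()->45, []
push(25) -> [25]
push(49) -> [25, 49]
pop()->49, [25]
push(26) -> [25, 26]
push(20) -> [25, 26, 20]
pop()->20, [25, 26]
push(35) -> [25, 26, 35]

Final stack: [25, 26, 35]


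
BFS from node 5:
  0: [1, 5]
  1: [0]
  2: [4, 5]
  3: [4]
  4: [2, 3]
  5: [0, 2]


Visit 5, enqueue [0, 2]
Visit 0, enqueue [1]
Visit 2, enqueue [4]
Visit 1, enqueue []
Visit 4, enqueue [3]
Visit 3, enqueue []

BFS order: [5, 0, 2, 1, 4, 3]


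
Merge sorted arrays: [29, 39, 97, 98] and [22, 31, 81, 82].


Take 22 from B
Take 29 from A
Take 31 from B
Take 39 from A
Take 81 from B
Take 82 from B

Merged: [22, 29, 31, 39, 81, 82, 97, 98]


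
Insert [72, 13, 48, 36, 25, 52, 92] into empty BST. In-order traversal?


Insert 72: root
Insert 13: L from 72
Insert 48: L from 72 -> R from 13
Insert 36: L from 72 -> R from 13 -> L from 48
Insert 25: L from 72 -> R from 13 -> L from 48 -> L from 36
Insert 52: L from 72 -> R from 13 -> R from 48
Insert 92: R from 72

In-order: [13, 25, 36, 48, 52, 72, 92]


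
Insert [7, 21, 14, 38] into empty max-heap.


Insert 7: [7]
Insert 21: [21, 7]
Insert 14: [21, 7, 14]
Insert 38: [38, 21, 14, 7]

Final heap: [38, 21, 14, 7]


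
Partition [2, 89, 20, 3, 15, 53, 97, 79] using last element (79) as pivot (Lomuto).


Pivot: 79
  2 <= 79: advance i (no swap)
  20 <= 79: swap -> [2, 20, 89, 3, 15, 53, 97, 79]
  3 <= 79: swap -> [2, 20, 3, 89, 15, 53, 97, 79]
  15 <= 79: swap -> [2, 20, 3, 15, 89, 53, 97, 79]
  53 <= 79: swap -> [2, 20, 3, 15, 53, 89, 97, 79]
Place pivot at 5: [2, 20, 3, 15, 53, 79, 97, 89]

Partitioned: [2, 20, 3, 15, 53, 79, 97, 89]


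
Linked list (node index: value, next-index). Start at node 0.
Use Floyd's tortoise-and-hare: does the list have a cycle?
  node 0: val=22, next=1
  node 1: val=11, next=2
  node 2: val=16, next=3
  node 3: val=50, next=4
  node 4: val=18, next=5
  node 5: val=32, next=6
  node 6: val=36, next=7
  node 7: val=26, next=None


Floyd's tortoise (slow, +1) and hare (fast, +2):
  init: slow=0, fast=0
  step 1: slow=1, fast=2
  step 2: slow=2, fast=4
  step 3: slow=3, fast=6
  step 4: fast 6->7->None, no cycle

Cycle: no


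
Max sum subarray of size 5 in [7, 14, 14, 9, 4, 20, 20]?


[0:5]: 48
[1:6]: 61
[2:7]: 67

Max: 67 at [2:7]


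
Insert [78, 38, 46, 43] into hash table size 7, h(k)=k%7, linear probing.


Insert 78: h=1 -> slot 1
Insert 38: h=3 -> slot 3
Insert 46: h=4 -> slot 4
Insert 43: h=1, 1 probes -> slot 2

Table: [None, 78, 43, 38, 46, None, None]


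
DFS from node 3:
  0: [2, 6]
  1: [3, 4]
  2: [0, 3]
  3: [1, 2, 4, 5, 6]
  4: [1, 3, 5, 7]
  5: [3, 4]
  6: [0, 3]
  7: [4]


Visit 3, push [6, 5, 4, 2, 1]
Visit 1, push [4]
Visit 4, push [7, 5]
Visit 5, push []
Visit 7, push []
Visit 2, push [0]
Visit 0, push [6]
Visit 6, push []

DFS order: [3, 1, 4, 5, 7, 2, 0, 6]


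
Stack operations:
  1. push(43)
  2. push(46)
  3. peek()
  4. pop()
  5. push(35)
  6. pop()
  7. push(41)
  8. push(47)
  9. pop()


push(43) -> [43]
push(46) -> [43, 46]
peek()->46
pop()->46, [43]
push(35) -> [43, 35]
pop()->35, [43]
push(41) -> [43, 41]
push(47) -> [43, 41, 47]
pop()->47, [43, 41]

Final stack: [43, 41]


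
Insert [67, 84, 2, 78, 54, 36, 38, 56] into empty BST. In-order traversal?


Insert 67: root
Insert 84: R from 67
Insert 2: L from 67
Insert 78: R from 67 -> L from 84
Insert 54: L from 67 -> R from 2
Insert 36: L from 67 -> R from 2 -> L from 54
Insert 38: L from 67 -> R from 2 -> L from 54 -> R from 36
Insert 56: L from 67 -> R from 2 -> R from 54

In-order: [2, 36, 38, 54, 56, 67, 78, 84]


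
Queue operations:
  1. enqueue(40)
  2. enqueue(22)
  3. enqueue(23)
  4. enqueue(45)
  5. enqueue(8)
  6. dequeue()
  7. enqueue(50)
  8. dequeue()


enqueue(40) -> [40]
enqueue(22) -> [40, 22]
enqueue(23) -> [40, 22, 23]
enqueue(45) -> [40, 22, 23, 45]
enqueue(8) -> [40, 22, 23, 45, 8]
dequeue()->40, [22, 23, 45, 8]
enqueue(50) -> [22, 23, 45, 8, 50]
dequeue()->22, [23, 45, 8, 50]

Final queue: [23, 45, 8, 50]


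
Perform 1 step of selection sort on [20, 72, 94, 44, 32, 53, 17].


Initial: [20, 72, 94, 44, 32, 53, 17]
Step 1: min=17 at 6
  Swap: [17, 72, 94, 44, 32, 53, 20]

After 1 step: [17, 72, 94, 44, 32, 53, 20]


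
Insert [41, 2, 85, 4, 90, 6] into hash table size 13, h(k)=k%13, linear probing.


Insert 41: h=2 -> slot 2
Insert 2: h=2, 1 probes -> slot 3
Insert 85: h=7 -> slot 7
Insert 4: h=4 -> slot 4
Insert 90: h=12 -> slot 12
Insert 6: h=6 -> slot 6

Table: [None, None, 41, 2, 4, None, 6, 85, None, None, None, None, 90]


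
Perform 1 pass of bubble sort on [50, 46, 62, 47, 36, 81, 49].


Initial: [50, 46, 62, 47, 36, 81, 49]
Pass 1: [46, 50, 47, 36, 62, 49, 81] (4 swaps)

After 1 pass: [46, 50, 47, 36, 62, 49, 81]


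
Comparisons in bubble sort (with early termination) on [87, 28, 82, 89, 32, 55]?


Algorithm: bubble sort (with early termination)
Input: [87, 28, 82, 89, 32, 55]
Sorted: [28, 32, 55, 82, 87, 89]

14


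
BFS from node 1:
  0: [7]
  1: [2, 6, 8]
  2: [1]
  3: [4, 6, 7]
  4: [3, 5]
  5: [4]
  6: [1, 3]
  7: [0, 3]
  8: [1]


Visit 1, enqueue [2, 6, 8]
Visit 2, enqueue []
Visit 6, enqueue [3]
Visit 8, enqueue []
Visit 3, enqueue [4, 7]
Visit 4, enqueue [5]
Visit 7, enqueue [0]
Visit 5, enqueue []
Visit 0, enqueue []

BFS order: [1, 2, 6, 8, 3, 4, 7, 5, 0]


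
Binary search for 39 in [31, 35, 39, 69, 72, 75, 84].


Step 1: lo=0, hi=6, mid=3, val=69
Step 2: lo=0, hi=2, mid=1, val=35
Step 3: lo=2, hi=2, mid=2, val=39

Found at index 2


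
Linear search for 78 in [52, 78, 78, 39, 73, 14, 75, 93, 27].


i=0: 52!=78
i=1: 78==78 found!

Found at 1, 2 comps


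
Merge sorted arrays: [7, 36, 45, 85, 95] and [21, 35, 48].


Take 7 from A
Take 21 from B
Take 35 from B
Take 36 from A
Take 45 from A
Take 48 from B

Merged: [7, 21, 35, 36, 45, 48, 85, 95]


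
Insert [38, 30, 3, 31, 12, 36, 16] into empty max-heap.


Insert 38: [38]
Insert 30: [38, 30]
Insert 3: [38, 30, 3]
Insert 31: [38, 31, 3, 30]
Insert 12: [38, 31, 3, 30, 12]
Insert 36: [38, 31, 36, 30, 12, 3]
Insert 16: [38, 31, 36, 30, 12, 3, 16]

Final heap: [38, 31, 36, 30, 12, 3, 16]


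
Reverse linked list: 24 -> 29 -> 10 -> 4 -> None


Step 1: curr=24, set curr.next=prev(None) | reversed so far: 24
Step 2: curr=29, set curr.next=prev(24) | reversed so far: 29 -> 24
Step 3: curr=10, set curr.next=prev(29) | reversed so far: 10 -> 29 -> 24
Step 4: curr=4, set curr.next=prev(10) | reversed so far: 4 -> 10 -> 29 -> 24

4 -> 10 -> 29 -> 24 -> None


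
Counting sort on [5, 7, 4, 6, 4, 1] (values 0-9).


Input: [5, 7, 4, 6, 4, 1]
Counts: [0, 1, 0, 0, 2, 1, 1, 1, 0, 0]

Sorted: [1, 4, 4, 5, 6, 7]


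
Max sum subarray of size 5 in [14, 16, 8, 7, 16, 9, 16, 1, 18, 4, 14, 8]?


[0:5]: 61
[1:6]: 56
[2:7]: 56
[3:8]: 49
[4:9]: 60
[5:10]: 48
[6:11]: 53
[7:12]: 45

Max: 61 at [0:5]


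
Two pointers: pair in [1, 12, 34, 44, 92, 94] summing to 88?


lo=0(1)+hi=5(94)=95
lo=0(1)+hi=4(92)=93
lo=0(1)+hi=3(44)=45
lo=1(12)+hi=3(44)=56
lo=2(34)+hi=3(44)=78

No pair found


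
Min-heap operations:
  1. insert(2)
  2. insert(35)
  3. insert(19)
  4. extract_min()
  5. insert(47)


insert(2) -> [2]
insert(35) -> [2, 35]
insert(19) -> [2, 35, 19]
extract_min()->2, [19, 35]
insert(47) -> [19, 35, 47]

Final heap: [19, 35, 47]


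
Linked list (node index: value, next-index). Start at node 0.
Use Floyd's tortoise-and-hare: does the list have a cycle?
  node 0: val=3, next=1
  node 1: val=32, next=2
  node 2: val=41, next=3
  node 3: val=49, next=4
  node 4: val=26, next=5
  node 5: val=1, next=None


Floyd's tortoise (slow, +1) and hare (fast, +2):
  init: slow=0, fast=0
  step 1: slow=1, fast=2
  step 2: slow=2, fast=4
  step 3: fast 4->5->None, no cycle

Cycle: no


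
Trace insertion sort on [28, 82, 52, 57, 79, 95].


Initial: [28, 82, 52, 57, 79, 95]
Insert 82: [28, 82, 52, 57, 79, 95]
Insert 52: [28, 52, 82, 57, 79, 95]
Insert 57: [28, 52, 57, 82, 79, 95]
Insert 79: [28, 52, 57, 79, 82, 95]
Insert 95: [28, 52, 57, 79, 82, 95]

Sorted: [28, 52, 57, 79, 82, 95]


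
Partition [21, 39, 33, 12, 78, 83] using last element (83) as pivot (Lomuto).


Pivot: 83
  21 <= 83: advance i (no swap)
  39 <= 83: advance i (no swap)
  33 <= 83: advance i (no swap)
  12 <= 83: advance i (no swap)
  78 <= 83: advance i (no swap)
Place pivot at 5: [21, 39, 33, 12, 78, 83]

Partitioned: [21, 39, 33, 12, 78, 83]


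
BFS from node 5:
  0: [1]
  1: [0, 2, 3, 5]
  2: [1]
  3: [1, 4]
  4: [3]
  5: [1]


Visit 5, enqueue [1]
Visit 1, enqueue [0, 2, 3]
Visit 0, enqueue []
Visit 2, enqueue []
Visit 3, enqueue [4]
Visit 4, enqueue []

BFS order: [5, 1, 0, 2, 3, 4]


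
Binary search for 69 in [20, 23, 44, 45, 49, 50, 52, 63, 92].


Step 1: lo=0, hi=8, mid=4, val=49
Step 2: lo=5, hi=8, mid=6, val=52
Step 3: lo=7, hi=8, mid=7, val=63
Step 4: lo=8, hi=8, mid=8, val=92

Not found


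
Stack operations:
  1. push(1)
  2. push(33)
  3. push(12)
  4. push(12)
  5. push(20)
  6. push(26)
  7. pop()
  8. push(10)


push(1) -> [1]
push(33) -> [1, 33]
push(12) -> [1, 33, 12]
push(12) -> [1, 33, 12, 12]
push(20) -> [1, 33, 12, 12, 20]
push(26) -> [1, 33, 12, 12, 20, 26]
pop()->26, [1, 33, 12, 12, 20]
push(10) -> [1, 33, 12, 12, 20, 10]

Final stack: [1, 33, 12, 12, 20, 10]


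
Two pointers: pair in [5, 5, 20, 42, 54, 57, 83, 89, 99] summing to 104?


lo=0(5)+hi=8(99)=104

Yes: 5+99=104


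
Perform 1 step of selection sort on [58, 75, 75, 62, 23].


Initial: [58, 75, 75, 62, 23]
Step 1: min=23 at 4
  Swap: [23, 75, 75, 62, 58]

After 1 step: [23, 75, 75, 62, 58]


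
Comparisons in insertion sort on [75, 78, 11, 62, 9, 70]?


Algorithm: insertion sort
Input: [75, 78, 11, 62, 9, 70]
Sorted: [9, 11, 62, 70, 75, 78]

13


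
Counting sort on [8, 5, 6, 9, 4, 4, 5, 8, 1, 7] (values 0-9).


Input: [8, 5, 6, 9, 4, 4, 5, 8, 1, 7]
Counts: [0, 1, 0, 0, 2, 2, 1, 1, 2, 1]

Sorted: [1, 4, 4, 5, 5, 6, 7, 8, 8, 9]


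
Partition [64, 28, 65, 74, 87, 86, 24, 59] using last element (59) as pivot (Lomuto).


Pivot: 59
  28 <= 59: swap -> [28, 64, 65, 74, 87, 86, 24, 59]
  24 <= 59: swap -> [28, 24, 65, 74, 87, 86, 64, 59]
Place pivot at 2: [28, 24, 59, 74, 87, 86, 64, 65]

Partitioned: [28, 24, 59, 74, 87, 86, 64, 65]


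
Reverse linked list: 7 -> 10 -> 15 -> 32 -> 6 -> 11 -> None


Step 1: curr=7, set curr.next=prev(None) | reversed so far: 7
Step 2: curr=10, set curr.next=prev(7) | reversed so far: 10 -> 7
Step 3: curr=15, set curr.next=prev(10) | reversed so far: 15 -> 10 -> 7
Step 4: curr=32, set curr.next=prev(15) | reversed so far: 32 -> 15 -> 10 -> 7
Step 5: curr=6, set curr.next=prev(32) | reversed so far: 6 -> 32 -> 15 -> 10 -> 7
Step 6: curr=11, set curr.next=prev(6) | reversed so far: 11 -> 6 -> 32 -> 15 -> 10 -> 7

11 -> 6 -> 32 -> 15 -> 10 -> 7 -> None


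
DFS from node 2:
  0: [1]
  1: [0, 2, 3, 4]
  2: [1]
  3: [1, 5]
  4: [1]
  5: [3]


Visit 2, push [1]
Visit 1, push [4, 3, 0]
Visit 0, push []
Visit 3, push [5]
Visit 5, push []
Visit 4, push []

DFS order: [2, 1, 0, 3, 5, 4]


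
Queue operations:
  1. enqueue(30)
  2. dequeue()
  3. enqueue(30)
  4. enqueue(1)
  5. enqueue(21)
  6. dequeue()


enqueue(30) -> [30]
dequeue()->30, []
enqueue(30) -> [30]
enqueue(1) -> [30, 1]
enqueue(21) -> [30, 1, 21]
dequeue()->30, [1, 21]

Final queue: [1, 21]


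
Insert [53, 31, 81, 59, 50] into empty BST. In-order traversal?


Insert 53: root
Insert 31: L from 53
Insert 81: R from 53
Insert 59: R from 53 -> L from 81
Insert 50: L from 53 -> R from 31

In-order: [31, 50, 53, 59, 81]


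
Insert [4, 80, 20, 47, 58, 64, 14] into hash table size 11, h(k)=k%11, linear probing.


Insert 4: h=4 -> slot 4
Insert 80: h=3 -> slot 3
Insert 20: h=9 -> slot 9
Insert 47: h=3, 2 probes -> slot 5
Insert 58: h=3, 3 probes -> slot 6
Insert 64: h=9, 1 probes -> slot 10
Insert 14: h=3, 4 probes -> slot 7

Table: [None, None, None, 80, 4, 47, 58, 14, None, 20, 64]


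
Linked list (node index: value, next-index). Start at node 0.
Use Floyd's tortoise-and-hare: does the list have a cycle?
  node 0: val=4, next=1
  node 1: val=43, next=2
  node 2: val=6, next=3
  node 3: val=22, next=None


Floyd's tortoise (slow, +1) and hare (fast, +2):
  init: slow=0, fast=0
  step 1: slow=1, fast=2
  step 2: fast 2->3->None, no cycle

Cycle: no


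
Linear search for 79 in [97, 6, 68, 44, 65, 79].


i=0: 97!=79
i=1: 6!=79
i=2: 68!=79
i=3: 44!=79
i=4: 65!=79
i=5: 79==79 found!

Found at 5, 6 comps


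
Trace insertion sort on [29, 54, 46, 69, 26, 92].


Initial: [29, 54, 46, 69, 26, 92]
Insert 54: [29, 54, 46, 69, 26, 92]
Insert 46: [29, 46, 54, 69, 26, 92]
Insert 69: [29, 46, 54, 69, 26, 92]
Insert 26: [26, 29, 46, 54, 69, 92]
Insert 92: [26, 29, 46, 54, 69, 92]

Sorted: [26, 29, 46, 54, 69, 92]


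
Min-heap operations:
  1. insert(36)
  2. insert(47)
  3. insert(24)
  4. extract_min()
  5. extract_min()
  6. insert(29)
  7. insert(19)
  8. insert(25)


insert(36) -> [36]
insert(47) -> [36, 47]
insert(24) -> [24, 47, 36]
extract_min()->24, [36, 47]
extract_min()->36, [47]
insert(29) -> [29, 47]
insert(19) -> [19, 47, 29]
insert(25) -> [19, 25, 29, 47]

Final heap: [19, 25, 29, 47]


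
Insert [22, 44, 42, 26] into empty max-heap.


Insert 22: [22]
Insert 44: [44, 22]
Insert 42: [44, 22, 42]
Insert 26: [44, 26, 42, 22]

Final heap: [44, 26, 42, 22]


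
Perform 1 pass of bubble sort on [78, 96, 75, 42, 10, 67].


Initial: [78, 96, 75, 42, 10, 67]
Pass 1: [78, 75, 42, 10, 67, 96] (4 swaps)

After 1 pass: [78, 75, 42, 10, 67, 96]


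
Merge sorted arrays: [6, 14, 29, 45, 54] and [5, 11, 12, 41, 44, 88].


Take 5 from B
Take 6 from A
Take 11 from B
Take 12 from B
Take 14 from A
Take 29 from A
Take 41 from B
Take 44 from B
Take 45 from A
Take 54 from A

Merged: [5, 6, 11, 12, 14, 29, 41, 44, 45, 54, 88]


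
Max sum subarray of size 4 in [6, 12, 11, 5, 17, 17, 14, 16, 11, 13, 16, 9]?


[0:4]: 34
[1:5]: 45
[2:6]: 50
[3:7]: 53
[4:8]: 64
[5:9]: 58
[6:10]: 54
[7:11]: 56
[8:12]: 49

Max: 64 at [4:8]


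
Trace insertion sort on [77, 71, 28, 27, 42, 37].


Initial: [77, 71, 28, 27, 42, 37]
Insert 71: [71, 77, 28, 27, 42, 37]
Insert 28: [28, 71, 77, 27, 42, 37]
Insert 27: [27, 28, 71, 77, 42, 37]
Insert 42: [27, 28, 42, 71, 77, 37]
Insert 37: [27, 28, 37, 42, 71, 77]

Sorted: [27, 28, 37, 42, 71, 77]


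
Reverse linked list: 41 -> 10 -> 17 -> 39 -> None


Step 1: curr=41, set curr.next=prev(None) | reversed so far: 41
Step 2: curr=10, set curr.next=prev(41) | reversed so far: 10 -> 41
Step 3: curr=17, set curr.next=prev(10) | reversed so far: 17 -> 10 -> 41
Step 4: curr=39, set curr.next=prev(17) | reversed so far: 39 -> 17 -> 10 -> 41

39 -> 17 -> 10 -> 41 -> None


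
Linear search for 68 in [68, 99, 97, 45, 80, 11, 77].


i=0: 68==68 found!

Found at 0, 1 comps


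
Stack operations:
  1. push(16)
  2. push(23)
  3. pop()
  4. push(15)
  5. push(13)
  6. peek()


push(16) -> [16]
push(23) -> [16, 23]
pop()->23, [16]
push(15) -> [16, 15]
push(13) -> [16, 15, 13]
peek()->13

Final stack: [16, 15, 13]


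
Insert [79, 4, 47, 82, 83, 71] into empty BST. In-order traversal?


Insert 79: root
Insert 4: L from 79
Insert 47: L from 79 -> R from 4
Insert 82: R from 79
Insert 83: R from 79 -> R from 82
Insert 71: L from 79 -> R from 4 -> R from 47

In-order: [4, 47, 71, 79, 82, 83]


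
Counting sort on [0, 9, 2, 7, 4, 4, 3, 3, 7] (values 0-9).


Input: [0, 9, 2, 7, 4, 4, 3, 3, 7]
Counts: [1, 0, 1, 2, 2, 0, 0, 2, 0, 1]

Sorted: [0, 2, 3, 3, 4, 4, 7, 7, 9]


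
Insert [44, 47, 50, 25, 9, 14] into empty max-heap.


Insert 44: [44]
Insert 47: [47, 44]
Insert 50: [50, 44, 47]
Insert 25: [50, 44, 47, 25]
Insert 9: [50, 44, 47, 25, 9]
Insert 14: [50, 44, 47, 25, 9, 14]

Final heap: [50, 44, 47, 25, 9, 14]


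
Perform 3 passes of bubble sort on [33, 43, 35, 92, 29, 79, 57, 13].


Initial: [33, 43, 35, 92, 29, 79, 57, 13]
Pass 1: [33, 35, 43, 29, 79, 57, 13, 92] (5 swaps)
Pass 2: [33, 35, 29, 43, 57, 13, 79, 92] (3 swaps)
Pass 3: [33, 29, 35, 43, 13, 57, 79, 92] (2 swaps)

After 3 passes: [33, 29, 35, 43, 13, 57, 79, 92]


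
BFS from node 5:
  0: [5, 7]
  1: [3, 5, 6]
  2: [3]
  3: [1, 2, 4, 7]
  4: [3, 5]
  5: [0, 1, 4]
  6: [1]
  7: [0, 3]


Visit 5, enqueue [0, 1, 4]
Visit 0, enqueue [7]
Visit 1, enqueue [3, 6]
Visit 4, enqueue []
Visit 7, enqueue []
Visit 3, enqueue [2]
Visit 6, enqueue []
Visit 2, enqueue []

BFS order: [5, 0, 1, 4, 7, 3, 6, 2]


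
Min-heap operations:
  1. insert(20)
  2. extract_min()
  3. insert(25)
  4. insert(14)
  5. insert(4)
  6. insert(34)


insert(20) -> [20]
extract_min()->20, []
insert(25) -> [25]
insert(14) -> [14, 25]
insert(4) -> [4, 25, 14]
insert(34) -> [4, 25, 14, 34]

Final heap: [4, 25, 14, 34]


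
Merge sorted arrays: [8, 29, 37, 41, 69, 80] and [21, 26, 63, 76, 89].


Take 8 from A
Take 21 from B
Take 26 from B
Take 29 from A
Take 37 from A
Take 41 from A
Take 63 from B
Take 69 from A
Take 76 from B
Take 80 from A

Merged: [8, 21, 26, 29, 37, 41, 63, 69, 76, 80, 89]


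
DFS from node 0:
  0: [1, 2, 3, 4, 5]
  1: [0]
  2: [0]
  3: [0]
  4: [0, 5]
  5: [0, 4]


Visit 0, push [5, 4, 3, 2, 1]
Visit 1, push []
Visit 2, push []
Visit 3, push []
Visit 4, push [5]
Visit 5, push []

DFS order: [0, 1, 2, 3, 4, 5]


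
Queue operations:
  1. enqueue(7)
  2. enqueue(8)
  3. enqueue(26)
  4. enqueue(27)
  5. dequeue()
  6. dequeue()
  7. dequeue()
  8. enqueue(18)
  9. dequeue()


enqueue(7) -> [7]
enqueue(8) -> [7, 8]
enqueue(26) -> [7, 8, 26]
enqueue(27) -> [7, 8, 26, 27]
dequeue()->7, [8, 26, 27]
dequeue()->8, [26, 27]
dequeue()->26, [27]
enqueue(18) -> [27, 18]
dequeue()->27, [18]

Final queue: [18]


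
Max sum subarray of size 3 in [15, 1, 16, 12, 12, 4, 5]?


[0:3]: 32
[1:4]: 29
[2:5]: 40
[3:6]: 28
[4:7]: 21

Max: 40 at [2:5]


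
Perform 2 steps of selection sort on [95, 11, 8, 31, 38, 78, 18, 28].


Initial: [95, 11, 8, 31, 38, 78, 18, 28]
Step 1: min=8 at 2
  Swap: [8, 11, 95, 31, 38, 78, 18, 28]
Step 2: min=11 at 1
  Swap: [8, 11, 95, 31, 38, 78, 18, 28]

After 2 steps: [8, 11, 95, 31, 38, 78, 18, 28]


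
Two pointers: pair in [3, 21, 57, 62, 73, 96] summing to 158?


lo=0(3)+hi=5(96)=99
lo=1(21)+hi=5(96)=117
lo=2(57)+hi=5(96)=153
lo=3(62)+hi=5(96)=158

Yes: 62+96=158


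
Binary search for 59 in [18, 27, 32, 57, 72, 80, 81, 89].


Step 1: lo=0, hi=7, mid=3, val=57
Step 2: lo=4, hi=7, mid=5, val=80
Step 3: lo=4, hi=4, mid=4, val=72

Not found


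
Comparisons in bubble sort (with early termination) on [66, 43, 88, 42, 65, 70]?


Algorithm: bubble sort (with early termination)
Input: [66, 43, 88, 42, 65, 70]
Sorted: [42, 43, 65, 66, 70, 88]

14


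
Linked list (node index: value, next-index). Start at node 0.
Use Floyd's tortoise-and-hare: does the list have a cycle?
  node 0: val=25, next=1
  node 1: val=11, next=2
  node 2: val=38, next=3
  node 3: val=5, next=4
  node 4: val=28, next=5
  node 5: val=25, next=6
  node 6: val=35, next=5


Floyd's tortoise (slow, +1) and hare (fast, +2):
  init: slow=0, fast=0
  step 1: slow=1, fast=2
  step 2: slow=2, fast=4
  step 3: slow=3, fast=6
  step 4: slow=4, fast=6
  step 5: slow=5, fast=6
  step 6: slow=6, fast=6
  slow == fast at node 6: cycle detected

Cycle: yes


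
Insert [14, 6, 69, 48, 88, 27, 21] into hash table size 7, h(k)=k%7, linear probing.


Insert 14: h=0 -> slot 0
Insert 6: h=6 -> slot 6
Insert 69: h=6, 2 probes -> slot 1
Insert 48: h=6, 3 probes -> slot 2
Insert 88: h=4 -> slot 4
Insert 27: h=6, 4 probes -> slot 3
Insert 21: h=0, 5 probes -> slot 5

Table: [14, 69, 48, 27, 88, 21, 6]


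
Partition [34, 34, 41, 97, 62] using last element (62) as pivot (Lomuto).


Pivot: 62
  34 <= 62: advance i (no swap)
  34 <= 62: advance i (no swap)
  41 <= 62: advance i (no swap)
Place pivot at 3: [34, 34, 41, 62, 97]

Partitioned: [34, 34, 41, 62, 97]


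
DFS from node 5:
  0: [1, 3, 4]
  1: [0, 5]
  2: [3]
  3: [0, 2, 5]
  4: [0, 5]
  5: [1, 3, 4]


Visit 5, push [4, 3, 1]
Visit 1, push [0]
Visit 0, push [4, 3]
Visit 3, push [2]
Visit 2, push []
Visit 4, push []

DFS order: [5, 1, 0, 3, 2, 4]


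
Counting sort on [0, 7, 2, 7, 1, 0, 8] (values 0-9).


Input: [0, 7, 2, 7, 1, 0, 8]
Counts: [2, 1, 1, 0, 0, 0, 0, 2, 1, 0]

Sorted: [0, 0, 1, 2, 7, 7, 8]


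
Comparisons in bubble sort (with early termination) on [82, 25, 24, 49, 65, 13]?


Algorithm: bubble sort (with early termination)
Input: [82, 25, 24, 49, 65, 13]
Sorted: [13, 24, 25, 49, 65, 82]

15


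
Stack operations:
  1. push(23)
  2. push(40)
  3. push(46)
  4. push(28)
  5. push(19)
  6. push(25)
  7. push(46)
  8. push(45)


push(23) -> [23]
push(40) -> [23, 40]
push(46) -> [23, 40, 46]
push(28) -> [23, 40, 46, 28]
push(19) -> [23, 40, 46, 28, 19]
push(25) -> [23, 40, 46, 28, 19, 25]
push(46) -> [23, 40, 46, 28, 19, 25, 46]
push(45) -> [23, 40, 46, 28, 19, 25, 46, 45]

Final stack: [23, 40, 46, 28, 19, 25, 46, 45]


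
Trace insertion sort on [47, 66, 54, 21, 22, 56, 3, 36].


Initial: [47, 66, 54, 21, 22, 56, 3, 36]
Insert 66: [47, 66, 54, 21, 22, 56, 3, 36]
Insert 54: [47, 54, 66, 21, 22, 56, 3, 36]
Insert 21: [21, 47, 54, 66, 22, 56, 3, 36]
Insert 22: [21, 22, 47, 54, 66, 56, 3, 36]
Insert 56: [21, 22, 47, 54, 56, 66, 3, 36]
Insert 3: [3, 21, 22, 47, 54, 56, 66, 36]
Insert 36: [3, 21, 22, 36, 47, 54, 56, 66]

Sorted: [3, 21, 22, 36, 47, 54, 56, 66]


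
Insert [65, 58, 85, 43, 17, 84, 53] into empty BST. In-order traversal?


Insert 65: root
Insert 58: L from 65
Insert 85: R from 65
Insert 43: L from 65 -> L from 58
Insert 17: L from 65 -> L from 58 -> L from 43
Insert 84: R from 65 -> L from 85
Insert 53: L from 65 -> L from 58 -> R from 43

In-order: [17, 43, 53, 58, 65, 84, 85]


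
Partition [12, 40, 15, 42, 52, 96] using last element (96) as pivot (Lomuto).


Pivot: 96
  12 <= 96: advance i (no swap)
  40 <= 96: advance i (no swap)
  15 <= 96: advance i (no swap)
  42 <= 96: advance i (no swap)
  52 <= 96: advance i (no swap)
Place pivot at 5: [12, 40, 15, 42, 52, 96]

Partitioned: [12, 40, 15, 42, 52, 96]
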